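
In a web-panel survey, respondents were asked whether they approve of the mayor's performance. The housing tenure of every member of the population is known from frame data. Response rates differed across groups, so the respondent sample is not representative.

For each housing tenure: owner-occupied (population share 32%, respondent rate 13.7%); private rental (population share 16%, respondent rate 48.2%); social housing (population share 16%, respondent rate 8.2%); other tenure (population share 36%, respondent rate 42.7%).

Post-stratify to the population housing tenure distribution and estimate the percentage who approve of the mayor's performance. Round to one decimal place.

28.8%

Each cell contributes population-share × respondent value:
  owner-occupied: 0.32 × 13.7 = 4.384
  private rental: 0.16 × 48.2 = 7.712
  social housing: 0.16 × 8.2 = 1.312
  other tenure: 0.36 × 42.7 = 15.372
Post-stratified estimate = 28.78 → 28.8%.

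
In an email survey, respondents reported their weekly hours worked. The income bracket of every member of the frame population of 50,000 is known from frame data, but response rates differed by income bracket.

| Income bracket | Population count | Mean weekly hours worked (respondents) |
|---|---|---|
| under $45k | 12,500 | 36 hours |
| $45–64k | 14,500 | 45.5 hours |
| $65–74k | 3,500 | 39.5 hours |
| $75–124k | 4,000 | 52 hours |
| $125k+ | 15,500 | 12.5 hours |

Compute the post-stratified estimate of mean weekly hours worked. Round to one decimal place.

33.0

Weight each group's respondent value by its population share:
  under $45k: (12,500/50,000) × 36 = 9
  $45–64k: (14,500/50,000) × 45.5 = 13.195
  $65–74k: (3,500/50,000) × 39.5 = 2.765
  $75–124k: (4,000/50,000) × 52 = 4.16
  $125k+: (15,500/50,000) × 12.5 = 3.875
Post-stratified estimate = 32.995 → 33.0.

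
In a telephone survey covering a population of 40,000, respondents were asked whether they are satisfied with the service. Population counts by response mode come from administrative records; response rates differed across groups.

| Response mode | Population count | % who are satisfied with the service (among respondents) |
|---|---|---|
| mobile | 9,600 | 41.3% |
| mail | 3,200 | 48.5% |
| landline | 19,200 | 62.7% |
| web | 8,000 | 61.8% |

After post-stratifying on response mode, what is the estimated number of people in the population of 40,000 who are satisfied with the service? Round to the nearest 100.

22,500

Estimated count per cell = population count × respondent percentage:
  mobile: 9,600 × 41.3% = 3964.8
  mail: 3,200 × 48.5% = 1552
  landline: 19,200 × 62.7% = 12038.4
  web: 8,000 × 61.8% = 4944
Estimated total = 22499.2 → 22,500.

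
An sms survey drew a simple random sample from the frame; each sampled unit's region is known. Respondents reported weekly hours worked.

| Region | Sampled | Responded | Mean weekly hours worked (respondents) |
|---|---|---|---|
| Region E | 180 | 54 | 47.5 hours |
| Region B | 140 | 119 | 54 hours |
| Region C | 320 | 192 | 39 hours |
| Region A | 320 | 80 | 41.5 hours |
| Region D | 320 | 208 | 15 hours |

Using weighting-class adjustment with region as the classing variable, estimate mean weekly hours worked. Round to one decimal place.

Class response rates: Region E 54/180 = 30%, Region B 119/140 = 85%, Region C 192/320 = 60%, Region A 80/320 = 25%, Region D 208/320 = 65%.
With weight = n_sampled/n_responded per class, the weighted class total is n_sampled:
  Region E: 180 × 47.5 = 8550
  Region B: 140 × 54 = 7560
  Region C: 320 × 39 = 12,480
  Region A: 320 × 41.5 = 13,280
  Region D: 320 × 15 = 4800
Adjusted estimate = 46,670 / 1,280 = 36.4609 → 36.5.

36.5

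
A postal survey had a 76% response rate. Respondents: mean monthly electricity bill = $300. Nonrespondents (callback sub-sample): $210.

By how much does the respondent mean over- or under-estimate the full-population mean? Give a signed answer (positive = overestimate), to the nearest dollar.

+$22

Nonresponse fraction = 1 − 0.76 = 0.24.
Bias = (nonresponse fraction) × (respondent mean − nonrespondent mean)
     = 0.24 × (300 − 210) = 0.24 × 90 = 21.6.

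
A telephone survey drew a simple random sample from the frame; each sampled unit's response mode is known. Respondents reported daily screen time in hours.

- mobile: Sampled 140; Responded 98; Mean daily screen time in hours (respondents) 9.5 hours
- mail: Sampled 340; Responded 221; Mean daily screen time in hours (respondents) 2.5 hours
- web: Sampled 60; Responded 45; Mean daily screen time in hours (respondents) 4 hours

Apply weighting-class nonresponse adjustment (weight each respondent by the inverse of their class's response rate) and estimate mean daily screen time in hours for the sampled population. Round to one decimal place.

Class response rates: mobile 98/140 = 70%, mail 221/340 = 65%, web 45/60 = 75%.
Inverse-response-rate weighting restores each class to its sampled count, so class totals weight by n_sampled:
  mobile: 140 × 9.5 = 1330
  mail: 340 × 2.5 = 850
  web: 60 × 4 = 240
Adjusted estimate = 2420 / 540 = 4.48148 → 4.5.

4.5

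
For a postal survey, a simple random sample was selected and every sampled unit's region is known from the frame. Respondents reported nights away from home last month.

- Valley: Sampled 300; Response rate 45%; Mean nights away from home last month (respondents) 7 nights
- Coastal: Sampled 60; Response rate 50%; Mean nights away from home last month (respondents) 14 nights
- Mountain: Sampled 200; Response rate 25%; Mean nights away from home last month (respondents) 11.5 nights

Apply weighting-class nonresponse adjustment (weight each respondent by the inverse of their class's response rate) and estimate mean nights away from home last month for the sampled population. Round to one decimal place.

Weighting each respondent by the inverse class response rate inflates each class back to its sampled size, so the class weight is n_sampled:
  Valley: 300 × 7 = 2100
  Coastal: 60 × 14 = 840
  Mountain: 200 × 11.5 = 2300
Adjusted estimate = 5240 / 560 = 9.35714 → 9.4.

9.4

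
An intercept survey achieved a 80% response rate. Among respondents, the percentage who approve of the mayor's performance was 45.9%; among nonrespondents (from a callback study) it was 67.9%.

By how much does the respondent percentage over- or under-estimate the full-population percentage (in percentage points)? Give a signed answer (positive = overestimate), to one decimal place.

-4.4 percentage points

Nonresponse fraction = 1 − 0.8 = 0.2.
Bias = (nonresponse fraction) × (respondent percentage − nonrespondent percentage)
     = 0.2 × (45.9 − 67.9) = 0.2 × -22 = -4.4.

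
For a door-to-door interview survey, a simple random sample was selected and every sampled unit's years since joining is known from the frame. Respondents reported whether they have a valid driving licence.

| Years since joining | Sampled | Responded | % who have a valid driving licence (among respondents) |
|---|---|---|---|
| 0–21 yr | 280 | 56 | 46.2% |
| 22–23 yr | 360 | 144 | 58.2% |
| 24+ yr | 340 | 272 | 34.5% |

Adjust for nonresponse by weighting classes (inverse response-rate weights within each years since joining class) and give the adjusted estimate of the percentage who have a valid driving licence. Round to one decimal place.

46.5%

Class response rates: 0–21 yr 56/280 = 20%, 22–23 yr 144/360 = 40%, 24+ yr 272/340 = 80%.
Inverse-response-rate weighting restores each class to its sampled count, so class totals weight by n_sampled:
  0–21 yr: 280 × 46.2 = 12,936
  22–23 yr: 360 × 58.2 = 20,952
  24+ yr: 340 × 34.5 = 11,730
Adjusted estimate = 45,618 / 980 = 46.549 → 46.5%.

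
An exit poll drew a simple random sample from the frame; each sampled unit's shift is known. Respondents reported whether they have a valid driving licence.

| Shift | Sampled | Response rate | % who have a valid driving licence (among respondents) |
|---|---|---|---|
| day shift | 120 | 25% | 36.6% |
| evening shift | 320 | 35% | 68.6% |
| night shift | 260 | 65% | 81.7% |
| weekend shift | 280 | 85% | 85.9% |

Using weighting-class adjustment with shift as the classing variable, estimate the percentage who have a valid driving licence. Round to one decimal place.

73.1%

Weighting each respondent by the inverse class response rate inflates each class back to its sampled size, so the class weight is n_sampled:
  day shift: 120 × 36.6 = 4392
  evening shift: 320 × 68.6 = 21,952
  night shift: 260 × 81.7 = 21,242
  weekend shift: 280 × 85.9 = 24,052
Adjusted estimate = 71,638 / 980 = 73.1 → 73.1%.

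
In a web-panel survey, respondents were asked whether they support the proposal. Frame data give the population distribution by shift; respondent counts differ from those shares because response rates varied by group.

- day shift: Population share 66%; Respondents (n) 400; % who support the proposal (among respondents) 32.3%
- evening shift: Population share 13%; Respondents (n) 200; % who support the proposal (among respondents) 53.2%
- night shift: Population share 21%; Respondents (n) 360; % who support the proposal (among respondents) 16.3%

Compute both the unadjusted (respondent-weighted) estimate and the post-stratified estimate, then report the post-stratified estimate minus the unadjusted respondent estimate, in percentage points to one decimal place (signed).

Naive respondent-only estimate (weights = respondent counts):
  (400/960)×32.3 + (200/960)×53.2 + (360/960)×16.3 = 30.6542%
Post-stratifying to population shares instead:
  0.66×32.3 + 0.13×53.2 + 0.21×16.3 = 31.657%
Difference = 31.657 − 30.6542 = 1.0028 pp.

+1.0 percentage points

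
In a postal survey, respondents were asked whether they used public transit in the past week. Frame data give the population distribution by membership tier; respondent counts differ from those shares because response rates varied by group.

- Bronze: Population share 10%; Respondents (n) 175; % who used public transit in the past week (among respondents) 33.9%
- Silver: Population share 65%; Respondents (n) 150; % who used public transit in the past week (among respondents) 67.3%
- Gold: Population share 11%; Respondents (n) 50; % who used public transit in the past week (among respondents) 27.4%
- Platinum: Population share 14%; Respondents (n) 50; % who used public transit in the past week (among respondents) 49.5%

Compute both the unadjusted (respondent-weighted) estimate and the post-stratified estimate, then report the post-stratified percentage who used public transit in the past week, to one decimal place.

Naive respondent-only estimate (weights = respondent counts):
  (175/425)×33.9 + (150/425)×67.3 + (50/425)×27.4 + (50/425)×49.5 = 46.7588%
Post-stratifying to population shares instead:
  0.1×33.9 + 0.65×67.3 + 0.11×27.4 + 0.14×49.5 = 57.079%

57.1%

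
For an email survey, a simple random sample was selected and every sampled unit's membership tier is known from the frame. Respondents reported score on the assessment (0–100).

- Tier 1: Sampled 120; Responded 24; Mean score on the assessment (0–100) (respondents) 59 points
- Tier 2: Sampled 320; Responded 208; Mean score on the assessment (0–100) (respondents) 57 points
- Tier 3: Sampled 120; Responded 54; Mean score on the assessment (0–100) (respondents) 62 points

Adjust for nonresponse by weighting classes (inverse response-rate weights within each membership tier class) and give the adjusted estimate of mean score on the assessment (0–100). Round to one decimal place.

58.5

Response rates by class: Tier 1 24/120 = 20%, Tier 2 208/320 = 65%, Tier 3 54/120 = 45%.
Inverse-response-rate weighting restores each class to its sampled count, so class totals weight by n_sampled:
  Tier 1: 120 × 59 = 7080
  Tier 2: 320 × 57 = 18,240
  Tier 3: 120 × 62 = 7440
Adjusted estimate = 32,760 / 560 = 58.5 → 58.5.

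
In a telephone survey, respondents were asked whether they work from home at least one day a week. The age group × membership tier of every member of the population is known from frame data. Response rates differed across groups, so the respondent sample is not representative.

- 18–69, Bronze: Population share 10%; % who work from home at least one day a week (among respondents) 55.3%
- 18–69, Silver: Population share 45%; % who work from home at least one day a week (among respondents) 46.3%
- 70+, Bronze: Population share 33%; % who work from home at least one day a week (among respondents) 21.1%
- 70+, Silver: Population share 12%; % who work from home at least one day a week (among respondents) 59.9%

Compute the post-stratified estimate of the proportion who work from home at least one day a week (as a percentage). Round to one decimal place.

40.5%

Each cell contributes population-share × respondent value:
  18–69, Bronze: 0.1 × 55.3 = 5.53
  18–69, Silver: 0.45 × 46.3 = 20.835
  70+, Bronze: 0.33 × 21.1 = 6.963
  70+, Silver: 0.12 × 59.9 = 7.188
Post-stratified estimate = 40.516 → 40.5%.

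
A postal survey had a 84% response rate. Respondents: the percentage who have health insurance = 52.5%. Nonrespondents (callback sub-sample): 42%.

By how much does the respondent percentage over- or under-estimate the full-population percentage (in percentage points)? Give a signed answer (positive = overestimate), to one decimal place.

Nonresponse fraction = 1 − 0.84 = 0.16.
Bias = (nonresponse fraction) × (respondent percentage − nonrespondent percentage)
     = 0.16 × (52.5 − 42) = 0.16 × 10.5 = 1.68.

+1.7 percentage points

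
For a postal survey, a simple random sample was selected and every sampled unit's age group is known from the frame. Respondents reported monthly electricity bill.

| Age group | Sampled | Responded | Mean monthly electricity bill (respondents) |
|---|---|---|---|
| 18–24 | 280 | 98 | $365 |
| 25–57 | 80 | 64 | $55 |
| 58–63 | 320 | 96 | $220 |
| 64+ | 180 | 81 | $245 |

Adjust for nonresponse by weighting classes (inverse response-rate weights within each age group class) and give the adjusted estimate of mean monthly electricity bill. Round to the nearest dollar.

$257

Response rates by class: 18–24 98/280 = 35%, 25–57 64/80 = 80%, 58–63 96/320 = 30%, 64+ 81/180 = 45%.
Inverse-response-rate weighting restores each class to its sampled count, so class totals weight by n_sampled:
  18–24: 280 × 365 = 102,200
  25–57: 80 × 55 = 4400
  58–63: 320 × 220 = 70,400
  64+: 180 × 245 = 44,100
Adjusted estimate = 221,100 / 860 = 257.093 → $257.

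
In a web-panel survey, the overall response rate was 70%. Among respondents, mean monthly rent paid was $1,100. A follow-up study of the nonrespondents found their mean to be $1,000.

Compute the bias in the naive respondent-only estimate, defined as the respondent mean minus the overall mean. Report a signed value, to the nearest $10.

+$30

Nonresponse fraction = 1 − 0.7 = 0.3.
Bias = (nonresponse fraction) × (respondent mean − nonrespondent mean)
     = 0.3 × (1100 − 1000) = 0.3 × 100 = 30.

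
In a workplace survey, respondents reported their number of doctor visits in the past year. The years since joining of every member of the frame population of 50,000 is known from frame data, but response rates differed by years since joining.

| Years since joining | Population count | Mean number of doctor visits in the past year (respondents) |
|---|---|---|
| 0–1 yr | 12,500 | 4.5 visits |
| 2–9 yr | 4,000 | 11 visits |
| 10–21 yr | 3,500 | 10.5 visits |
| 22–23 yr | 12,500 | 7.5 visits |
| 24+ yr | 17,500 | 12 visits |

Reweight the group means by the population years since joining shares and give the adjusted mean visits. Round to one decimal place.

Each cell contributes population-share × respondent value:
  0–1 yr: (12,500/50,000) × 4.5 = 1.125
  2–9 yr: (4,000/50,000) × 11 = 0.88
  10–21 yr: (3,500/50,000) × 10.5 = 0.735
  22–23 yr: (12,500/50,000) × 7.5 = 1.875
  24+ yr: (17,500/50,000) × 12 = 4.2
Post-stratified estimate = 8.815 → 8.8.

8.8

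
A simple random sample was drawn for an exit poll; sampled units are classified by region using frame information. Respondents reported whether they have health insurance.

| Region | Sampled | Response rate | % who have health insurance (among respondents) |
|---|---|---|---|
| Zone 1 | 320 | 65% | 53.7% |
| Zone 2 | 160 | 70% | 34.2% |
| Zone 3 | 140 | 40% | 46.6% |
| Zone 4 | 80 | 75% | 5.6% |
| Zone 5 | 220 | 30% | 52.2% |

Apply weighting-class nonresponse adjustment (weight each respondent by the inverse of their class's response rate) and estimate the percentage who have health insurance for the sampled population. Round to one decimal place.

With weight = n_sampled/n_responded per class, the weighted class total is n_sampled:
  Zone 1: 320 × 53.7 = 17,184
  Zone 2: 160 × 34.2 = 5472
  Zone 3: 140 × 46.6 = 6524
  Zone 4: 80 × 5.6 = 448
  Zone 5: 220 × 52.2 = 11,484
Adjusted estimate = 41,112 / 920 = 44.687 → 44.7%.

44.7%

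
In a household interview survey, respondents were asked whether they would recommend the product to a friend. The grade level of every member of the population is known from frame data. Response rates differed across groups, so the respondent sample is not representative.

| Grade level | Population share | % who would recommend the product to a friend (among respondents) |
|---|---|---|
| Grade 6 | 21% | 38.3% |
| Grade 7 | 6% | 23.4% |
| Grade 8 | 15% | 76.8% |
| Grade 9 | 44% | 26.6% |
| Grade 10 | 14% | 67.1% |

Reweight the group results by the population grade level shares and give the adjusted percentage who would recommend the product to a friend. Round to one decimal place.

Reweight to the known grade level distribution:
  Grade 6: 0.21 × 38.3 = 8.043
  Grade 7: 0.06 × 23.4 = 1.404
  Grade 8: 0.15 × 76.8 = 11.52
  Grade 9: 0.44 × 26.6 = 11.704
  Grade 10: 0.14 × 67.1 = 9.394
Post-stratified estimate = 42.065 → 42.1%.

42.1%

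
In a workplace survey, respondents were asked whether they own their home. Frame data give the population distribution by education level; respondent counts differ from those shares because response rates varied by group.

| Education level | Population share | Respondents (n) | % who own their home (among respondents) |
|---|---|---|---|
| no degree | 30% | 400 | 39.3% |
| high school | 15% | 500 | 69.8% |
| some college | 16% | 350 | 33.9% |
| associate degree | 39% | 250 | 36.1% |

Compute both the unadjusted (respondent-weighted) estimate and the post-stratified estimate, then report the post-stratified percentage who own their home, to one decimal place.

41.8%

Naive respondent-only estimate (weights = respondent counts):
  (400/1500)×39.3 + (500/1500)×69.8 + (350/1500)×33.9 + (250/1500)×36.1 = 47.6733%
Post-stratified estimate weights by population shares:
  0.3×39.3 + 0.15×69.8 + 0.16×33.9 + 0.39×36.1 = 41.763%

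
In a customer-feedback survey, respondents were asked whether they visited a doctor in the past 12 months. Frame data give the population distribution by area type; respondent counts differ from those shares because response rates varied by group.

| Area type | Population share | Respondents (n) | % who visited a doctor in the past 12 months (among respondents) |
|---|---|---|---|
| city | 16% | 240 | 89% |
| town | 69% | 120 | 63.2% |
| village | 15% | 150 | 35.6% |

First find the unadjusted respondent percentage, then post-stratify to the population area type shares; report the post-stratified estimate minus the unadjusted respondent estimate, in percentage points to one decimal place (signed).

Naive respondent-only estimate (weights = respondent counts):
  (240/510)×89 + (120/510)×63.2 + (150/510)×35.6 = 67.2235%
Post-stratifying to population shares instead:
  0.16×89 + 0.69×63.2 + 0.15×35.6 = 63.188%
Difference = 63.188 − 67.2235 = -4.0355 pp.

-4.0 percentage points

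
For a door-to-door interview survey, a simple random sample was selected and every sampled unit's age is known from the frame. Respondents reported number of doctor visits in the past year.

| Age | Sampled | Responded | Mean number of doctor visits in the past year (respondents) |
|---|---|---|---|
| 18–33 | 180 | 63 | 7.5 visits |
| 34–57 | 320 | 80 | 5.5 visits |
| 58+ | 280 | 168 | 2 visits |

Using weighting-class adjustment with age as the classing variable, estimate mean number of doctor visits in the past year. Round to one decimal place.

Response rates by class: 18–33 63/180 = 35%, 34–57 80/320 = 25%, 58+ 168/280 = 60%.
Each respondent's weight = sampled/responded in their class; summing within a class gives n_sampled, so:
  18–33: 180 × 7.5 = 1350
  34–57: 320 × 5.5 = 1760
  58+: 280 × 2 = 560
Adjusted estimate = 3670 / 780 = 4.70513 → 4.7.

4.7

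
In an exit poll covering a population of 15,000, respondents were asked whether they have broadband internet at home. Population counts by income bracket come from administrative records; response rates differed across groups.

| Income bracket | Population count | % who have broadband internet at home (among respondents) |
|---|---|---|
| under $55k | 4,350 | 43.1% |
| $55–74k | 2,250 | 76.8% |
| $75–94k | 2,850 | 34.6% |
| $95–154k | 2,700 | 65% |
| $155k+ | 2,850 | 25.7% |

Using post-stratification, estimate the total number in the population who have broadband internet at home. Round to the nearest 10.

Apply each group's respondent rate to its population count:
  under $55k: 4,350 × 43.1% = 1874.85
  $55–74k: 2,250 × 76.8% = 1728
  $75–94k: 2,850 × 34.6% = 986.1
  $95–154k: 2,700 × 65% = 1755
  $155k+: 2,850 × 25.7% = 732.45
Estimated total = 7076.4 → 7,080.

7,080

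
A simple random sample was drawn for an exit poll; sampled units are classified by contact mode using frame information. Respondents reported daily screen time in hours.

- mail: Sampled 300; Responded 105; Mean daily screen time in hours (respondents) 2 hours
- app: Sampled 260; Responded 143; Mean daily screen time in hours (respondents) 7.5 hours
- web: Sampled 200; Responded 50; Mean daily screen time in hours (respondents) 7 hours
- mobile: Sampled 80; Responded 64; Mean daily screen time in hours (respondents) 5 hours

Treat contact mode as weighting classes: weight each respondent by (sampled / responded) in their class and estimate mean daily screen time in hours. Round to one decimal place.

5.2

Class response rates: mail 105/300 = 35%, app 143/260 = 55%, web 50/200 = 25%, mobile 64/80 = 80%.
Each respondent's weight = sampled/responded in their class; summing within a class gives n_sampled, so:
  mail: 300 × 2 = 600
  app: 260 × 7.5 = 1950
  web: 200 × 7 = 1400
  mobile: 80 × 5 = 400
Adjusted estimate = 4350 / 840 = 5.17857 → 5.2.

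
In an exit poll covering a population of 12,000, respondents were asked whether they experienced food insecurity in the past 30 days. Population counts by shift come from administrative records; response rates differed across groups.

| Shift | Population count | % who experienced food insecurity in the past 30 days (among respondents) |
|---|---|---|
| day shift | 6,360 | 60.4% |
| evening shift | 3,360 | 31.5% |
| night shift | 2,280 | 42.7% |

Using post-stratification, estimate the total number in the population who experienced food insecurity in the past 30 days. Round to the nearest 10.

5,870

Apply each group's respondent rate to its population count:
  day shift: 6,360 × 60.4% = 3841.44
  evening shift: 3,360 × 31.5% = 1058.4
  night shift: 2,280 × 42.7% = 973.56
Estimated total = 5873.4 → 5,870.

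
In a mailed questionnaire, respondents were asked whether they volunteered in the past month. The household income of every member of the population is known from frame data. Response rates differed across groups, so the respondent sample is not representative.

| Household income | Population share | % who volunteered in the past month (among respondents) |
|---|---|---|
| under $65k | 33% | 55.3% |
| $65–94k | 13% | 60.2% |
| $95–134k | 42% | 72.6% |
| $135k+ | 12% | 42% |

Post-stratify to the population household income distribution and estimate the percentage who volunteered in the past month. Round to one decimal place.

61.6%

Reweight to the known household income distribution:
  under $65k: 0.33 × 55.3 = 18.249
  $65–94k: 0.13 × 60.2 = 7.826
  $95–134k: 0.42 × 72.6 = 30.492
  $135k+: 0.12 × 42 = 5.04
Post-stratified estimate = 61.607 → 61.6%.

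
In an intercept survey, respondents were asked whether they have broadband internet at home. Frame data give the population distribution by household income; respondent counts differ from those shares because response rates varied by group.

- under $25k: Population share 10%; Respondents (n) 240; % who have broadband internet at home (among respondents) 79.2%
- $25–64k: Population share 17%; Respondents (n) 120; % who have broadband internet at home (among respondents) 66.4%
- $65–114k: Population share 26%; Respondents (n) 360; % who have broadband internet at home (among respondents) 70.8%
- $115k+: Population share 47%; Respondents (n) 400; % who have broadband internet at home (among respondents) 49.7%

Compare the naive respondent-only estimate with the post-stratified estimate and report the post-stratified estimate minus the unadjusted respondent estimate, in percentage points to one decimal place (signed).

-3.6 percentage points

Unadjusted (pooled respondent) estimate weights by respondent counts:
  (240/1120)×79.2 + (120/1120)×66.4 + (360/1120)×70.8 + (400/1120)×49.7 = 64.5929%
Reweighting by population household income shares:
  0.1×79.2 + 0.17×66.4 + 0.26×70.8 + 0.47×49.7 = 60.975%
Difference = 60.975 − 64.5929 = -3.6179 pp.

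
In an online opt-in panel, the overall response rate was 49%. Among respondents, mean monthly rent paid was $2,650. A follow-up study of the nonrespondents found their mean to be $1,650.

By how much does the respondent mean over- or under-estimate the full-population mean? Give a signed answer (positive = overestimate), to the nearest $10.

Nonresponse fraction = 1 − 0.49 = 0.51.
Bias = (nonresponse fraction) × (respondent mean − nonrespondent mean)
     = 0.51 × (2650 − 1650) = 0.51 × 1000 = 510.

+$510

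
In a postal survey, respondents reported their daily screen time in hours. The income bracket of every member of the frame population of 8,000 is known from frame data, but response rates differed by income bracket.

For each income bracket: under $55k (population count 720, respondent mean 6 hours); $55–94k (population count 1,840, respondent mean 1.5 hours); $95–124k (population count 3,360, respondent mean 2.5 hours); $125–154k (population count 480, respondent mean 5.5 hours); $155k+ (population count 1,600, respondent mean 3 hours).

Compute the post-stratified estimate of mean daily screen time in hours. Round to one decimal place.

Post-stratification weights by population share, not respondent share:
  under $55k: (720/8,000) × 6 = 0.54
  $55–94k: (1,840/8,000) × 1.5 = 0.345
  $95–124k: (3,360/8,000) × 2.5 = 1.05
  $125–154k: (480/8,000) × 5.5 = 0.33
  $155k+: (1,600/8,000) × 3 = 0.6
Post-stratified estimate = 2.865 → 2.9.

2.9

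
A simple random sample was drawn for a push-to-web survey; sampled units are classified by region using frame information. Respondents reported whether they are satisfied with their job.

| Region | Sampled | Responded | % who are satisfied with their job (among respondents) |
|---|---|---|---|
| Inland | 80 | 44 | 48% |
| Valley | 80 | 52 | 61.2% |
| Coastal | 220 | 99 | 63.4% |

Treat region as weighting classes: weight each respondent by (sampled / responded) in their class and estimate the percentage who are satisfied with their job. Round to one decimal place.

Response rates by class: Inland 44/80 = 55%, Valley 52/80 = 65%, Coastal 99/220 = 45%.
Inverse-response-rate weighting restores each class to its sampled count, so class totals weight by n_sampled:
  Inland: 80 × 48 = 3840
  Valley: 80 × 61.2 = 4896
  Coastal: 220 × 63.4 = 13,948
Adjusted estimate = 22,684 / 380 = 59.6947 → 59.7%.

59.7%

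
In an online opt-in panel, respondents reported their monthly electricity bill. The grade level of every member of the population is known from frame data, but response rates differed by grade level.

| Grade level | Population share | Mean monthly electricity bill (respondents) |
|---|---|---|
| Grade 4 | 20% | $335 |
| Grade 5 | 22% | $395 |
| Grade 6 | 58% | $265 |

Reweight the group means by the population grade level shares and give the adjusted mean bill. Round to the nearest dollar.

Weight each group's respondent value by its population share:
  Grade 4: 0.2 × 335 = 67
  Grade 5: 0.22 × 395 = 86.9
  Grade 6: 0.58 × 265 = 153.7
Post-stratified estimate = 307.6 → $308.

$308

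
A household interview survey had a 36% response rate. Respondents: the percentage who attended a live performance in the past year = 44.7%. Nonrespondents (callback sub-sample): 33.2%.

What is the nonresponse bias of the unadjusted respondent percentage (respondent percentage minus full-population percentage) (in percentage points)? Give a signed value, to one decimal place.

+7.4 percentage points

Nonresponse fraction = 1 − 0.36 = 0.64.
Bias = (nonresponse fraction) × (respondent percentage − nonrespondent percentage)
     = 0.64 × (44.7 − 33.2) = 0.64 × 11.5 = 7.36.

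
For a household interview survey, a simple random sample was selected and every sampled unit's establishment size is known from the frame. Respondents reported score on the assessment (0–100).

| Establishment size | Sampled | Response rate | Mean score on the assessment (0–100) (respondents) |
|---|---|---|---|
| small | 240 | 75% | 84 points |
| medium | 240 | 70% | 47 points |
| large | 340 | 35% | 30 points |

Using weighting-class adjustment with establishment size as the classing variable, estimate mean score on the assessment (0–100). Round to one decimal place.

Each respondent's weight = sampled/responded in their class; summing within a class gives n_sampled, so:
  small: 240 × 84 = 20,160
  medium: 240 × 47 = 11,280
  large: 340 × 30 = 10,200
Adjusted estimate = 41,640 / 820 = 50.7805 → 50.8.

50.8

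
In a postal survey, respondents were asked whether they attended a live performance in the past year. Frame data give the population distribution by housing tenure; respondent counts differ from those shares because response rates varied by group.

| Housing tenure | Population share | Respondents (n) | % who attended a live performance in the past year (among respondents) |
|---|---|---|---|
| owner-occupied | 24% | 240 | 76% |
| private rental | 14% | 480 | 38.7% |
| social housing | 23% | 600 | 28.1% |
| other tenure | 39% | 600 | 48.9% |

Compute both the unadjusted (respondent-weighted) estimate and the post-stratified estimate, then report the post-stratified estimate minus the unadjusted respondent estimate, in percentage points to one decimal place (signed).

+6.0 percentage points

Without adjustment, the pooled respondent share is:
  (240/1920)×76 + (480/1920)×38.7 + (600/1920)×28.1 + (600/1920)×48.9 = 43.2375%
Post-stratifying to population shares instead:
  0.24×76 + 0.14×38.7 + 0.23×28.1 + 0.39×48.9 = 49.192%
Difference = 49.192 − 43.2375 = 5.9545 pp.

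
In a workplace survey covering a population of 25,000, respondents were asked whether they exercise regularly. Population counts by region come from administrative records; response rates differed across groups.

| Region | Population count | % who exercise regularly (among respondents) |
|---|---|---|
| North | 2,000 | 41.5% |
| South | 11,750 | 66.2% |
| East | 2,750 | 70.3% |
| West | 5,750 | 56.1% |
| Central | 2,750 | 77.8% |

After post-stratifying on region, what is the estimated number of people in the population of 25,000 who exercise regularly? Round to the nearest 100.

Estimated count per cell = population count × respondent percentage:
  North: 2,000 × 41.5% = 830
  South: 11,750 × 66.2% = 7778.5
  East: 2,750 × 70.3% = 1933.25
  West: 5,750 × 56.1% = 3225.75
  Central: 2,750 × 77.8% = 2139.5
Estimated total = 15,907 → 15,900.

15,900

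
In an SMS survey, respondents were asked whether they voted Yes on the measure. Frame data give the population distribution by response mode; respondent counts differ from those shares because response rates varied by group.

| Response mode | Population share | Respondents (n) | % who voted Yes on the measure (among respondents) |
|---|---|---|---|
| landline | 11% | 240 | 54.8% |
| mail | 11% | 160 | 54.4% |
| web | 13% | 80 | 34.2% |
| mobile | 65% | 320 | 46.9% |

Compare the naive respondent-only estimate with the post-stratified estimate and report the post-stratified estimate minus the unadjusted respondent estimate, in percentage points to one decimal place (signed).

Unadjusted (pooled respondent) estimate weights by respondent counts:
  (240/800)×54.8 + (160/800)×54.4 + (80/800)×34.2 + (320/800)×46.9 = 49.5%
Reweighting by population response mode shares:
  0.11×54.8 + 0.11×54.4 + 0.13×34.2 + 0.65×46.9 = 46.943%
Difference = 46.943 − 49.5 = -2.557 pp.

-2.6 percentage points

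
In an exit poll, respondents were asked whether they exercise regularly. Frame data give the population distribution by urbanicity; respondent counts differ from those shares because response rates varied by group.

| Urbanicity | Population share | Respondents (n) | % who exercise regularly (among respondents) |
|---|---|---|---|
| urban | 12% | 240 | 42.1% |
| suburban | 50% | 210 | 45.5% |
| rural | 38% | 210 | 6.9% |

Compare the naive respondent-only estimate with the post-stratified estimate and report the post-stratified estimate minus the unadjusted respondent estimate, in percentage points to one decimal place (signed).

Without adjustment, the pooled respondent share is:
  (240/660)×42.1 + (210/660)×45.5 + (210/660)×6.9 = 31.9818%
Post-stratifying to population shares instead:
  0.12×42.1 + 0.5×45.5 + 0.38×6.9 = 30.424%
Difference = 30.424 − 31.9818 = -1.5578 pp.

-1.6 percentage points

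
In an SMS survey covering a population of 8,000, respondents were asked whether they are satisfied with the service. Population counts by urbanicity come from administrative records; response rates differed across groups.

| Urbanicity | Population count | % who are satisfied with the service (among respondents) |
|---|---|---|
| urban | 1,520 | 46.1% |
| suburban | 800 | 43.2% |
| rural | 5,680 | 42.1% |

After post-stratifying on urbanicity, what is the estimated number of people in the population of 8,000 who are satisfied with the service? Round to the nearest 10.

3,440

Estimated count per cell = population count × respondent percentage:
  urban: 1,520 × 46.1% = 700.72
  suburban: 800 × 43.2% = 345.6
  rural: 5,680 × 42.1% = 2391.28
Estimated total = 3437.6 → 3,440.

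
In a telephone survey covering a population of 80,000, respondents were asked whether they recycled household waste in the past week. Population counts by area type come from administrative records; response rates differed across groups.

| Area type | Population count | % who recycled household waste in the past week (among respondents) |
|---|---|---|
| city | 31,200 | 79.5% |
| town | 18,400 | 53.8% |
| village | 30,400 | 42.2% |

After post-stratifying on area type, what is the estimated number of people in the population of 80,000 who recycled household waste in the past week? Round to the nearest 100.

47,500

Each cell contributes its population count × the respondent rate:
  city: 31,200 × 79.5% = 24,804
  town: 18,400 × 53.8% = 9899.2
  village: 30,400 × 42.2% = 12828.8
Estimated total = 47,532 → 47,500.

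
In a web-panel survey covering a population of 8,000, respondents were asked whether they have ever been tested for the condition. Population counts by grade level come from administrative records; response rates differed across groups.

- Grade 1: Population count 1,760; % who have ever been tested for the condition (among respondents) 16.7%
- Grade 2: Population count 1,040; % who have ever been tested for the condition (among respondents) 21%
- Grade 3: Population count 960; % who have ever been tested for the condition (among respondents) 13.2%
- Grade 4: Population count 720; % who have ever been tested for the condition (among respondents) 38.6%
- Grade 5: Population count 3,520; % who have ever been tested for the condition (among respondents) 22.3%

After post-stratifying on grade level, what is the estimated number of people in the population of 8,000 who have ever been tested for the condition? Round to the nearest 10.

1,700

Estimated count per cell = population count × respondent percentage:
  Grade 1: 1,760 × 16.7% = 293.92
  Grade 2: 1,040 × 21% = 218.4
  Grade 3: 960 × 13.2% = 126.72
  Grade 4: 720 × 38.6% = 277.92
  Grade 5: 3,520 × 22.3% = 784.96
Estimated total = 1701.92 → 1,700.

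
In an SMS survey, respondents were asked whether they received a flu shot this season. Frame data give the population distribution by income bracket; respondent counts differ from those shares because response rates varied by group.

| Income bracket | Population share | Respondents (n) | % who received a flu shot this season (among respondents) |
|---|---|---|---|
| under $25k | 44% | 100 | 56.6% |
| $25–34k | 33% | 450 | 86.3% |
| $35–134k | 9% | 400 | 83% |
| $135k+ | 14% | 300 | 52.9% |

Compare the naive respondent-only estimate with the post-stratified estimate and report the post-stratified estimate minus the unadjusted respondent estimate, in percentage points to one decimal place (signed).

-6.6 percentage points

Naive respondent-only estimate (weights = respondent counts):
  (100/1250)×56.6 + (450/1250)×86.3 + (400/1250)×83 + (300/1250)×52.9 = 74.852%
Post-stratifying to population shares instead:
  0.44×56.6 + 0.33×86.3 + 0.09×83 + 0.14×52.9 = 68.259%
Difference = 68.259 − 74.852 = -6.593 pp.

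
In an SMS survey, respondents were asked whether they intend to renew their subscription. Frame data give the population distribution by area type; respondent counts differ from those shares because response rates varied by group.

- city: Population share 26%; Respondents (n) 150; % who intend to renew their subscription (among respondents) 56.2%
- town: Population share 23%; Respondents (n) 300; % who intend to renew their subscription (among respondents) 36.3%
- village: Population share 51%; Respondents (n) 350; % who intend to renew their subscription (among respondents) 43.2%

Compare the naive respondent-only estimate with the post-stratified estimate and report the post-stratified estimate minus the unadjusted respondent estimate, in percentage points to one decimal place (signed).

+1.9 percentage points

Without adjustment, the pooled respondent share is:
  (150/800)×56.2 + (300/800)×36.3 + (350/800)×43.2 = 43.05%
Reweighting by population area type shares:
  0.26×56.2 + 0.23×36.3 + 0.51×43.2 = 44.993%
Difference = 44.993 − 43.05 = 1.943 pp.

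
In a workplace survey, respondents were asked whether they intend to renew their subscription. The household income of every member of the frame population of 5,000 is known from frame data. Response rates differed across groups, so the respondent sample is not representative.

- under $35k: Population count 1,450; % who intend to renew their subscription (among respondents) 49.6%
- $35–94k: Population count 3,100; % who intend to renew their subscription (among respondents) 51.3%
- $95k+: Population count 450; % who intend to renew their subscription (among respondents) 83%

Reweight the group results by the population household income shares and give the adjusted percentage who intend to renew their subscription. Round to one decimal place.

Reweight to the known household income distribution:
  under $35k: (1,450/5,000) × 49.6 = 14.384
  $35–94k: (3,100/5,000) × 51.3 = 31.806
  $95k+: (450/5,000) × 83 = 7.47
Post-stratified estimate = 53.66 → 53.7%.

53.7%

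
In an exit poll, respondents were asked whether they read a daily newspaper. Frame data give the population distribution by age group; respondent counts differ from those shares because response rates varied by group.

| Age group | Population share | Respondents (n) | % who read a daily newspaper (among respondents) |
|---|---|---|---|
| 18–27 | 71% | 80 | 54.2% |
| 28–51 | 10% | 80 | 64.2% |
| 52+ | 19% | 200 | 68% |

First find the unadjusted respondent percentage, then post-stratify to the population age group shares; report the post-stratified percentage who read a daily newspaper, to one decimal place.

57.8%

Without adjustment, the pooled respondent share is:
  (80/360)×54.2 + (80/360)×64.2 + (200/360)×68 = 64.0889%
Post-stratified estimate weights by population shares:
  0.71×54.2 + 0.1×64.2 + 0.19×68 = 57.822%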